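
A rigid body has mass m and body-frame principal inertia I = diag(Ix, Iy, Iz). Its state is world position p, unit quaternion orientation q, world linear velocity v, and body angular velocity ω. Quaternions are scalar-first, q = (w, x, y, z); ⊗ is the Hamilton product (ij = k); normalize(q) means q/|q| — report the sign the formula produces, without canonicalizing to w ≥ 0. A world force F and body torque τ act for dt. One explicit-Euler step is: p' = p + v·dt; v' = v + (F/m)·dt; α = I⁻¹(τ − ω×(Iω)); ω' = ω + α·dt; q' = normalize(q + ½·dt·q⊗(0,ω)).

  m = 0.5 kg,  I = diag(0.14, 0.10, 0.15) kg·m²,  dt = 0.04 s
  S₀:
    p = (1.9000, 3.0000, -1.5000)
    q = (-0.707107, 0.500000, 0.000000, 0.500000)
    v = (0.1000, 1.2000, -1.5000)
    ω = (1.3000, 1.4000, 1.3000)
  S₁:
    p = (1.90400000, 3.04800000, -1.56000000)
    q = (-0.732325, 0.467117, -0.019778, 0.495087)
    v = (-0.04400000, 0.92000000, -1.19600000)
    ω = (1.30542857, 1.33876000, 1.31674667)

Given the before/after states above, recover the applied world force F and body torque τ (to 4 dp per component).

F = (-1.8000, -3.5000, 3.8000)
τ = (0.1100, -0.1700, -0.0100)

ω₁ − ω₀ = (0.00542857, -0.06124000, 0.01674667)
ω₀×(Iω₀) = (0.0910, -0.0169, -0.0728)
applied torque τ = (0.1100, -0.1700, -0.0100)
Δv = v₁−v₀ = (-0.14400000, -0.28000000, 0.30400000)
m·(v₁−v₀)/dt = (-1.8000, -3.5000, 3.8000)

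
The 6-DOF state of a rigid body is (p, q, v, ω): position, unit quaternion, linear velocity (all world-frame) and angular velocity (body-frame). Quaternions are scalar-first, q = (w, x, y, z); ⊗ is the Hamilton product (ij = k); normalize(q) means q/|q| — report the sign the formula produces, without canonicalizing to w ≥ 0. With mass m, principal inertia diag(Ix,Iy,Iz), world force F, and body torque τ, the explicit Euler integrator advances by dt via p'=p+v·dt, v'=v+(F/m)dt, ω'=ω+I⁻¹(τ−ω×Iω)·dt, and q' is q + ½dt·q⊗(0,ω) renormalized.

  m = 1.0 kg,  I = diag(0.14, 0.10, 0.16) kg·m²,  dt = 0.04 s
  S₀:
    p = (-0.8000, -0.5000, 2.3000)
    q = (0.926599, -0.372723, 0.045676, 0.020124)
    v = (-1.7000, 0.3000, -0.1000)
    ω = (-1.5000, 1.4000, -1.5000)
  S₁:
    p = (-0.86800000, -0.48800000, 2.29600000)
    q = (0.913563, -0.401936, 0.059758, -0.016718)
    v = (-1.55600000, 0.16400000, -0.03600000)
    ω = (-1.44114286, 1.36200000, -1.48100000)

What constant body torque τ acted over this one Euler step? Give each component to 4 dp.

τ = (0.0800, -0.1400, 0.1600)

rate change Δω = (0.05885714, -0.03800000, 0.01900000)
ω₀×(Iω₀) = (-0.1260, -0.0450, 0.0840)
I·α + gyro = (0.0800, -0.1400, 0.1600)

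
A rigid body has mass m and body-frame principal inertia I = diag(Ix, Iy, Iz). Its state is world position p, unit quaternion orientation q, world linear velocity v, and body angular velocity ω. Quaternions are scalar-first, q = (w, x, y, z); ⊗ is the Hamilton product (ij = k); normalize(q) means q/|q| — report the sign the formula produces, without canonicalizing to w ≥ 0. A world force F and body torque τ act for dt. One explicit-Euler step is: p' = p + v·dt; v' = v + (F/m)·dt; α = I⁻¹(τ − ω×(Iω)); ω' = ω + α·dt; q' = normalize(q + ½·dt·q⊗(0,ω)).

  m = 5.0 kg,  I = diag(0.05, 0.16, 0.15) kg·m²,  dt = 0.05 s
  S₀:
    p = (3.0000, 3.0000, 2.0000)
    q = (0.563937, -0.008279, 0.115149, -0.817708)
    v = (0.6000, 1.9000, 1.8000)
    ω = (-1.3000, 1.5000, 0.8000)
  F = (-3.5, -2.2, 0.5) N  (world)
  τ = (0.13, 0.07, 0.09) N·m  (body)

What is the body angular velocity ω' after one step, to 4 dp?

ω' = (-1.1580, 1.4894, 0.9015)

α = I⁻¹(τ − ω×Iω) = (2.8400, -0.2125, 2.0300)
ω + α·dt = (-1.1580, 1.4894, 0.9015)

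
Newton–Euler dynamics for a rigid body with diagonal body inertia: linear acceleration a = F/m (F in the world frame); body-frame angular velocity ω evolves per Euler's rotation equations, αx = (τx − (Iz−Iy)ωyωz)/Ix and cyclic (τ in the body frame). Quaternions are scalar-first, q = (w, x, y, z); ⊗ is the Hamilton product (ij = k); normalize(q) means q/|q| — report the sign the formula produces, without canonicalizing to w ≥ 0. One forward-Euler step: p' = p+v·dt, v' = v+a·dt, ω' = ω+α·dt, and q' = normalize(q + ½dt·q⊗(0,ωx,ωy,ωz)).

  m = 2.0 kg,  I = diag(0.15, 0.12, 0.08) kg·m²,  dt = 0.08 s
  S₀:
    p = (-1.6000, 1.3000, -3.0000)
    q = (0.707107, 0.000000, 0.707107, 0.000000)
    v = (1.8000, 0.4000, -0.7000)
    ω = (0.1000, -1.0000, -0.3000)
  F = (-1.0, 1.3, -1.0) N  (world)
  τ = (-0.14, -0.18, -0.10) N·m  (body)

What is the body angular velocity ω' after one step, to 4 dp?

gyro term ω×Iω = (-0.0120, -0.0021, 0.0030)
(τ − ω×Iω)/I = (-0.8533, -1.4825, -1.2875)
ω' = ω + α·dt = (0.0317, -1.1186, -0.4030)

ω' = (0.0317, -1.1186, -0.4030)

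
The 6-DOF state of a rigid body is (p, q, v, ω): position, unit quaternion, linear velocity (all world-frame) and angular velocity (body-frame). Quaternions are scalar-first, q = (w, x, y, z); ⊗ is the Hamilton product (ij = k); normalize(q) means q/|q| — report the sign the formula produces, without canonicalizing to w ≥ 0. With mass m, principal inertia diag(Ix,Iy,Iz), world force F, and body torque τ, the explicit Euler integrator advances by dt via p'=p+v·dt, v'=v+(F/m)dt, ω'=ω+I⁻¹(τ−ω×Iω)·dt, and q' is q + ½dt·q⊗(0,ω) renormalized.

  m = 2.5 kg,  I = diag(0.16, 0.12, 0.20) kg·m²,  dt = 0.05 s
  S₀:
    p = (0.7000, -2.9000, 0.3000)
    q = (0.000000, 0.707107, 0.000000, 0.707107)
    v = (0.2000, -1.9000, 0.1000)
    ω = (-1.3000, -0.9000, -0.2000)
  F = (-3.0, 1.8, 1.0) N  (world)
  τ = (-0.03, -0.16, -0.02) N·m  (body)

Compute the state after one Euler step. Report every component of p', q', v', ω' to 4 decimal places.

new position p' = (0.7100, -2.9950, 0.3050)
v' = v + a·dt = (0.1400, -1.8640, 0.1200)
(τ − ω×Iω)/I = (-0.2775, -1.2467, 0.1340)
new body rate ω' = (-1.3139, -0.9623, -0.1933)
Hamilton product q⊗(0,ω) = (1.0606605, 0.6363963, -0.7778177, -0.6363963)
updated quaternion q' = (0.0265, 0.7224, -0.0194, 0.6906)

p' = (0.7100, -2.9950, 0.3050)
q' = (0.0265, 0.7224, -0.0194, 0.6906)
v' = (0.1400, -1.8640, 0.1200)
ω' = (-1.3139, -0.9623, -0.1933)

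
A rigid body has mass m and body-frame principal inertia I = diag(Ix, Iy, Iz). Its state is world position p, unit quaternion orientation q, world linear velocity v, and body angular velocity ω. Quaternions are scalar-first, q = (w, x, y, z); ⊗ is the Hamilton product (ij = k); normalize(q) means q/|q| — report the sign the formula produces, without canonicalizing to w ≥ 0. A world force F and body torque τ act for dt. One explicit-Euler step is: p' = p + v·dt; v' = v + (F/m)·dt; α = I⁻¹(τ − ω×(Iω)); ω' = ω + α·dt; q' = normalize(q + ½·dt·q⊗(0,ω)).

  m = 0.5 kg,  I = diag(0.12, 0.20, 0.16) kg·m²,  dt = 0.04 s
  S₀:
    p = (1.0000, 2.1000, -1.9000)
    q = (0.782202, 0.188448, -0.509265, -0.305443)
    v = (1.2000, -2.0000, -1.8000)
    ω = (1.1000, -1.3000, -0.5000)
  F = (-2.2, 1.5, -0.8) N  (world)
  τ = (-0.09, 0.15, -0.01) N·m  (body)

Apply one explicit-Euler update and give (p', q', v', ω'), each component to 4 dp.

p' = p + v·dt = (1.0480, 2.0200, -1.9720)
new velocity v' = (1.0240, -1.8800, -1.8640)
gyro term ω×Iω = (-0.0260, 0.0220, -0.1144)
(τ − ω×Iω)/I = (-0.5333, 0.6400, 0.6525)
ω + α·dt = (1.0787, -1.2744, -0.4739)
Hamilton product q⊗(0,ω) = (-1.0220588, 0.7179788, -1.2586259, -0.0758919)
q' = normalize(q + ½dt·q⊗(0,ω)) = (0.7613, 0.2027, -0.5341, -0.3068)

p' = (1.0480, 2.0200, -1.9720)
q' = (0.7613, 0.2027, -0.5341, -0.3068)
v' = (1.0240, -1.8800, -1.8640)
ω' = (1.0787, -1.2744, -0.4739)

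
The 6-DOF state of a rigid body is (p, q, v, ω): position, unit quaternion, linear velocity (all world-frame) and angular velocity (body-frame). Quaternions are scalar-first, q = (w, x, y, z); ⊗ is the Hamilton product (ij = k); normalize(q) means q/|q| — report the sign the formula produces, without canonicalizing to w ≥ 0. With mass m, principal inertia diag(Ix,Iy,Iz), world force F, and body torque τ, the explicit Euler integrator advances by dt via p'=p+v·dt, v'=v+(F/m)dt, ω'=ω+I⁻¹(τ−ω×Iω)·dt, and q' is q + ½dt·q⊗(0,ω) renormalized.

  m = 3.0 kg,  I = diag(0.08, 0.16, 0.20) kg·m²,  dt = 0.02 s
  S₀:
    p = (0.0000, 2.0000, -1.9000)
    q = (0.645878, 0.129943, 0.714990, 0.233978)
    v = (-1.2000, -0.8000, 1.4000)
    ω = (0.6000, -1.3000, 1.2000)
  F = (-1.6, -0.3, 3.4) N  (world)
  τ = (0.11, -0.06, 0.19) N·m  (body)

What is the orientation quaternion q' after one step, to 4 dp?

Hamilton product q⊗(0,ω) = (0.5707476, 1.5496862, -0.8551862, 0.1771337)
q' = normalize(q + ½dt·q⊗(0,ω)) = (0.6515, 0.1454, 0.7063, 0.2357)

q' = (0.6515, 0.1454, 0.7063, 0.2357)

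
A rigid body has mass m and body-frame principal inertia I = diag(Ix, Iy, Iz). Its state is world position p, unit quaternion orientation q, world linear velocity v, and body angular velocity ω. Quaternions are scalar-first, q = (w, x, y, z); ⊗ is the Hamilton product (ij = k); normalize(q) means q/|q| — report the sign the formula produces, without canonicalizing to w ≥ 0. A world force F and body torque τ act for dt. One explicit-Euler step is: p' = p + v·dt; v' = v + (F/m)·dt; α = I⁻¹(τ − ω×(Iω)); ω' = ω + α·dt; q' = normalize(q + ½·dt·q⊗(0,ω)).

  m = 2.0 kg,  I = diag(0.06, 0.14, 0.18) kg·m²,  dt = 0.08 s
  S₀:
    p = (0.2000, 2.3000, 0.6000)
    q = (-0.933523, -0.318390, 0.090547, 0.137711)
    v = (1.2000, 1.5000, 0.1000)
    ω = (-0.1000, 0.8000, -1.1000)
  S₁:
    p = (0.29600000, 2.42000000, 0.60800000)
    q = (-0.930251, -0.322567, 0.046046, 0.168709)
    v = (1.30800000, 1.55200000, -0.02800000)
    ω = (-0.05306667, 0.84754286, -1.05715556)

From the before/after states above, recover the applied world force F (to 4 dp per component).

F = (2.7000, 1.3000, -3.2000)

velocity change Δv = (0.10800000, 0.05200000, -0.12800000)
m·(v₁−v₀)/dt = (2.7000, 1.3000, -3.2000)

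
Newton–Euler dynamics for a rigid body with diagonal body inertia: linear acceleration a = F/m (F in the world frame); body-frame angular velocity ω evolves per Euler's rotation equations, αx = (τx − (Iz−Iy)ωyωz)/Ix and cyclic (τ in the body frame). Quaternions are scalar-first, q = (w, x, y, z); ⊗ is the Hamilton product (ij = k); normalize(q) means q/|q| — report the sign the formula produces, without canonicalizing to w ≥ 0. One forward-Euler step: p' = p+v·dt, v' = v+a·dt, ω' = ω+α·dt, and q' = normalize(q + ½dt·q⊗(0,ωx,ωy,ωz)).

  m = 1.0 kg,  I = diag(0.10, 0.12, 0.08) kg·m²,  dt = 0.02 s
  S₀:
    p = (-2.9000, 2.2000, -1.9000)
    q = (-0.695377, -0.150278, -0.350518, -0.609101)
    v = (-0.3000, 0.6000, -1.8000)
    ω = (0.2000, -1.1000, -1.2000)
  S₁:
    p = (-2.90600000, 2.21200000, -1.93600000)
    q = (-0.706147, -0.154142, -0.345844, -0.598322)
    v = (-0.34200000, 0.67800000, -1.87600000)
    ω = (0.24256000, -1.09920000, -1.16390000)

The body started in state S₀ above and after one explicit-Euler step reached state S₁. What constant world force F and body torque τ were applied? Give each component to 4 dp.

velocity change Δv = (-0.04200000, 0.07800000, -0.07600000)
F = m·Δv/dt = (-2.1000, 3.9000, -3.8000)
rate change Δω = (0.04256000, 0.00080000, 0.03610000)
precession coupling = (-0.0528, -0.0048, -0.0044)
applied torque τ = (0.1600, 0.0000, 0.1400)

F = (-2.1000, 3.9000, -3.8000)
τ = (0.1600, 0.0000, 0.1400)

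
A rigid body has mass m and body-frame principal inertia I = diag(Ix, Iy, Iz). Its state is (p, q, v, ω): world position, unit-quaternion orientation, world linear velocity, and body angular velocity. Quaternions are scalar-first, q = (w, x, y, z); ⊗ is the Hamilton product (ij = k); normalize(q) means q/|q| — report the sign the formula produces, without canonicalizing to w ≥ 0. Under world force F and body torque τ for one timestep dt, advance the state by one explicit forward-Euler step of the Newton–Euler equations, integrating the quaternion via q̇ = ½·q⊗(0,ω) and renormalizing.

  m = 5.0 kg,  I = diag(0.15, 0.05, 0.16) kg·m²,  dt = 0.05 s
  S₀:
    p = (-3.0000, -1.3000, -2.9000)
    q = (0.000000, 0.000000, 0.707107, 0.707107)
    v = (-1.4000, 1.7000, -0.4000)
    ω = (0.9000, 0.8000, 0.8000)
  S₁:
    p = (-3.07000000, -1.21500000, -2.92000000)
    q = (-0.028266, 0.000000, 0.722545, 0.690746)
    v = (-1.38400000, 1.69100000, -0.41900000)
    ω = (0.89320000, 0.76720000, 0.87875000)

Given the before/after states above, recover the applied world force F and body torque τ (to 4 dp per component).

rate change Δω = (-0.00680000, -0.03280000, 0.07875000)
gyro term ω₀×Iω₀ = (0.0704, -0.0072, -0.0720)
I·α + gyro = (0.0500, -0.0400, 0.1800)
velocity change Δv = (0.01600000, -0.00900000, -0.01900000)
m·(v₁−v₀)/dt = (1.6000, -0.9000, -1.9000)

F = (1.6000, -0.9000, -1.9000)
τ = (0.0500, -0.0400, 0.1800)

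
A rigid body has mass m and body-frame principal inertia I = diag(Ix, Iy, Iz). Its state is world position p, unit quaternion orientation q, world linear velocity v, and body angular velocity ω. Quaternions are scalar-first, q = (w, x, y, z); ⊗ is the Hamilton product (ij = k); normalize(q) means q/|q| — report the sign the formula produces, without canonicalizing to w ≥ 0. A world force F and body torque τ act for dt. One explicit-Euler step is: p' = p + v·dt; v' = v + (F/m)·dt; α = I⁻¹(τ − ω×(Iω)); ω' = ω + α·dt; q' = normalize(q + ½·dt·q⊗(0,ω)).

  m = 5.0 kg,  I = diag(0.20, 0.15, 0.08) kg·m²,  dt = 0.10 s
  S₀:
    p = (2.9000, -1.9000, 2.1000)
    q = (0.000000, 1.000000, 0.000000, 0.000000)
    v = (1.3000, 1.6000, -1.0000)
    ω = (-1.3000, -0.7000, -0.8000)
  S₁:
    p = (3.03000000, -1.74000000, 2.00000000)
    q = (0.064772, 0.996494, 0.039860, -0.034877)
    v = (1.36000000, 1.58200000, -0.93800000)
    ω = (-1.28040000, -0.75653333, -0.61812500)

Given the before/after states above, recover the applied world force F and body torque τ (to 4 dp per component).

F = (3.0000, -0.9000, 3.1000)
τ = (0.0000, 0.0400, 0.1000)

Δv = v₁−v₀ = (0.06000000, -0.01800000, 0.06200000)
F = m·Δv/dt = (3.0000, -0.9000, 3.1000)
Δω = ω₁−ω₀ = (0.01960000, -0.05653333, 0.18187500)
I·α + gyro = (0.0000, 0.0400, 0.1000)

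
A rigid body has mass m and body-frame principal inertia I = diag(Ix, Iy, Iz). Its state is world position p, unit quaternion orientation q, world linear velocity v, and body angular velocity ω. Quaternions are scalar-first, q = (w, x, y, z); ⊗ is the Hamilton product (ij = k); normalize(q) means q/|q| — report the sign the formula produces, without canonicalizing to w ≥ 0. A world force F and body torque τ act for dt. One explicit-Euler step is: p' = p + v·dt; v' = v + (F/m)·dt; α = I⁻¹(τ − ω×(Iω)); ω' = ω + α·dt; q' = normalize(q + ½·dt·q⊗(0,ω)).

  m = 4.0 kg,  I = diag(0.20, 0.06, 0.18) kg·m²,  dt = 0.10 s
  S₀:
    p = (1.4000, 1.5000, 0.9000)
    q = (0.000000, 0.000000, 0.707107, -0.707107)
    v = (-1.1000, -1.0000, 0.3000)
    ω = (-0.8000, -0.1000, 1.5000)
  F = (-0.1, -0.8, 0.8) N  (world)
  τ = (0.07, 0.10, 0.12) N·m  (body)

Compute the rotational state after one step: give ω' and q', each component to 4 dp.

α = I⁻¹(τ − ω×Iω) = (0.4400, 2.0667, 0.7289)
ω + α·dt = (-0.7560, 0.1067, 1.5729)
2q̇ = q⊗(0,ω) = (1.1313712, 0.9899498, 0.5656856, 0.5656856)
q + ½dt·q⊗(0,ω), renormalized = (0.0564, 0.0493, 0.7327, -0.6764)

ω' = (-0.7560, 0.1067, 1.5729)
q' = (0.0564, 0.0493, 0.7327, -0.6764)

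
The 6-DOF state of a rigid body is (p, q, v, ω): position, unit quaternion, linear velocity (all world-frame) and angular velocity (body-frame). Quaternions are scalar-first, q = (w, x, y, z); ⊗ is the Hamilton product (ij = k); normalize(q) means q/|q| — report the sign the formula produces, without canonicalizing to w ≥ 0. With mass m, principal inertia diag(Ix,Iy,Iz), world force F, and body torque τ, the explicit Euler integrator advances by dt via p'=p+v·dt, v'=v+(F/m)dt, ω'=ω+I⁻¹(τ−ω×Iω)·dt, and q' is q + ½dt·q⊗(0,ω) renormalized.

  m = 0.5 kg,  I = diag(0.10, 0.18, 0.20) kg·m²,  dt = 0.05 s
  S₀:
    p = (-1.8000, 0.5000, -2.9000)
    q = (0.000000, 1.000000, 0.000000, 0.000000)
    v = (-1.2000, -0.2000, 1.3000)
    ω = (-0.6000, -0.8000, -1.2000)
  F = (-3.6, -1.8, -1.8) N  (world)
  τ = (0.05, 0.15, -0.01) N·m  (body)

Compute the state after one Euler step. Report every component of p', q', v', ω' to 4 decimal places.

a = (-7.2000, -3.6000, -3.6000)
new position p' = (-1.8600, 0.4900, -2.8350)
v + (F/m)dt = (-1.5600, -0.3800, 1.1200)
gyro term ω×Iω = (0.0192, -0.0720, 0.0384)
(τ − ω×Iω)/I = (0.3080, 1.2333, -0.2420)
ω + α·dt = (-0.5846, -0.7383, -1.2121)
2q̇ = q⊗(0,ω) = (0.6000000, 0.0000000, 1.2000000, -0.8000000)
q + ½dt·q⊗(0,ω), renormalized = (0.0150, 0.9992, 0.0300, -0.0200)

p' = (-1.8600, 0.4900, -2.8350)
q' = (0.0150, 0.9992, 0.0300, -0.0200)
v' = (-1.5600, -0.3800, 1.1200)
ω' = (-0.5846, -0.7383, -1.2121)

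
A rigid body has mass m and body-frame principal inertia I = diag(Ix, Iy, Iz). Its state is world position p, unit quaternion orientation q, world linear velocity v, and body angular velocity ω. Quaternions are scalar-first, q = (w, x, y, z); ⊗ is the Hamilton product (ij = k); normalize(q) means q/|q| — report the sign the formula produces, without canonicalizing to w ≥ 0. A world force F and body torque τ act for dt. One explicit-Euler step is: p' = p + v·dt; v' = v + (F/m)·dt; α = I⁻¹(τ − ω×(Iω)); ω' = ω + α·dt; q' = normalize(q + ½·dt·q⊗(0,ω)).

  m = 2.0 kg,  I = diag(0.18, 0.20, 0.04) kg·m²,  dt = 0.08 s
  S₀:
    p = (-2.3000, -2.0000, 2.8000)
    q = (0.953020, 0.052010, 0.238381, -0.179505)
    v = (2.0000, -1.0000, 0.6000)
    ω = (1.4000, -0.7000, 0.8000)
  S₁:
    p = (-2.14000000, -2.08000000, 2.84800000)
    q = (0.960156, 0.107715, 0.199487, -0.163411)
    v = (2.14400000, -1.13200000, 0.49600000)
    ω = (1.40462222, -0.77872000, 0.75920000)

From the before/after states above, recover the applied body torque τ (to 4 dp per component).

τ = (0.1000, -0.0400, -0.0400)

rate change Δω = (0.00462222, -0.07872000, -0.04080000)
I·α + gyro = (0.1000, -0.0400, -0.0400)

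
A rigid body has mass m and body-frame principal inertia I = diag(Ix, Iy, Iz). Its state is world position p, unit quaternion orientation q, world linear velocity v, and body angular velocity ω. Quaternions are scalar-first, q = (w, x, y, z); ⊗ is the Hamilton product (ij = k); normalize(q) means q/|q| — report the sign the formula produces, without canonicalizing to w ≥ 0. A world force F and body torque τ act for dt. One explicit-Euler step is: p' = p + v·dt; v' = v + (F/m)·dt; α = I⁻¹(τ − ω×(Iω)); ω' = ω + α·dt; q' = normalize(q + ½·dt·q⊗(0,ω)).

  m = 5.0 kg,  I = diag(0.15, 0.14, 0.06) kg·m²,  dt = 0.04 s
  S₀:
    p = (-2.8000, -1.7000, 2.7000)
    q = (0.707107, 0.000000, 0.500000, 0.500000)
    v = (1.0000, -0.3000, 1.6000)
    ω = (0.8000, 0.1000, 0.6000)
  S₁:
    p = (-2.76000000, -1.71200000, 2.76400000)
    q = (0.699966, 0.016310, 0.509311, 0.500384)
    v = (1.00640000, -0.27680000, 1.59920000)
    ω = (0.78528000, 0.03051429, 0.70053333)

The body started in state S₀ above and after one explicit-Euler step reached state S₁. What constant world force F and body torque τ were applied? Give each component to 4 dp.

v₁ − v₀ = (0.00640000, 0.02320000, -0.00080000)
F = m·Δv/dt = (0.8000, 2.9000, -0.1000)
Δω = ω₁−ω₀ = (-0.01472000, -0.06948571, 0.10053333)
τ = I·(Δω/dt) + ω₀×(Iω₀) = (-0.0600, -0.2000, 0.1500)

F = (0.8000, 2.9000, -0.1000)
τ = (-0.0600, -0.2000, 0.1500)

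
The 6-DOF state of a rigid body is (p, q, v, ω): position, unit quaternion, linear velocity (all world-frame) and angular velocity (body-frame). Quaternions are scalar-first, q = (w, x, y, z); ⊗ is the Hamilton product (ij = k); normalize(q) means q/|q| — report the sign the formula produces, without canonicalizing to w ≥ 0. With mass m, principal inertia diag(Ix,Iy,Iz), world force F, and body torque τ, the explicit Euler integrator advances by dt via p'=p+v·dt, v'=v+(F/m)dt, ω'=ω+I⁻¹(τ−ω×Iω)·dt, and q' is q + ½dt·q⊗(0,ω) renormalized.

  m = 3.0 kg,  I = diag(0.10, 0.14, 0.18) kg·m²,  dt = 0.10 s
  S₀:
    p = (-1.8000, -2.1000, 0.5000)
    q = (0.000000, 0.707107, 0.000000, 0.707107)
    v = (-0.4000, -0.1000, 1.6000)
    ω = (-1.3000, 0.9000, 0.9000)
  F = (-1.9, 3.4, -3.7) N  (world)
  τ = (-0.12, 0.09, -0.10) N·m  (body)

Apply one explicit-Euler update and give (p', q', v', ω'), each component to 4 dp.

p' = (-1.8400, -2.1100, 0.6600)
q' = (0.0141, 0.6725, -0.0775, 0.7359)
v' = (-0.4633, 0.0133, 1.4767)
ω' = (-1.4524, 0.8974, 0.8704)

(τ − ω×Iω)/I = (-1.5240, -0.0257, -0.2956)
new body rate ω' = (-1.4524, 0.8974, 0.8704)
2q̇ = q⊗(0,ω) = (0.2828428, -0.6363963, -1.5556354, 0.6363963)
q' = normalize(q + ½dt·q⊗(0,ω)) = (0.0141, 0.6725, -0.0775, 0.7359)
new position p' = (-1.8400, -2.1100, 0.6600)
v + (F/m)dt = (-0.4633, 0.0133, 1.4767)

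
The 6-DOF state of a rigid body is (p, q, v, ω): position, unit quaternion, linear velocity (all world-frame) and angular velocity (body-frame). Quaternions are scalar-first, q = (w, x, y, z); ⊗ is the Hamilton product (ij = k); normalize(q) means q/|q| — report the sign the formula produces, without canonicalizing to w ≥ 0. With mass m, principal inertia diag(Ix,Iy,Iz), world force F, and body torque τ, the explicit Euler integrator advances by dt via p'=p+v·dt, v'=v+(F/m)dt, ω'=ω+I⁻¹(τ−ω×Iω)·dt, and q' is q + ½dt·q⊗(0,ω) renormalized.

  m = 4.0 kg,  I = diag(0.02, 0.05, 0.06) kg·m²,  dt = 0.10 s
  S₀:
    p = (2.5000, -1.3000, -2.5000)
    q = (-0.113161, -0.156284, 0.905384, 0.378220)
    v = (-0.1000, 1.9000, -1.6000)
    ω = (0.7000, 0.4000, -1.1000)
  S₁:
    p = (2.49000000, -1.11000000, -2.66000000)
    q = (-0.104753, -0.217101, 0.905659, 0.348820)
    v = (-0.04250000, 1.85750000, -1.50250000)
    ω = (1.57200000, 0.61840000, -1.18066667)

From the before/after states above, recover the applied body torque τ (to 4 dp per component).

τ = (0.1700, 0.1400, -0.0400)

Δω = ω₁−ω₀ = (0.87200000, 0.21840000, -0.08066667)
gyro term ω₀×Iω₀ = (-0.0044, 0.0308, 0.0084)
I·α + gyro = (0.1700, 0.1400, -0.0400)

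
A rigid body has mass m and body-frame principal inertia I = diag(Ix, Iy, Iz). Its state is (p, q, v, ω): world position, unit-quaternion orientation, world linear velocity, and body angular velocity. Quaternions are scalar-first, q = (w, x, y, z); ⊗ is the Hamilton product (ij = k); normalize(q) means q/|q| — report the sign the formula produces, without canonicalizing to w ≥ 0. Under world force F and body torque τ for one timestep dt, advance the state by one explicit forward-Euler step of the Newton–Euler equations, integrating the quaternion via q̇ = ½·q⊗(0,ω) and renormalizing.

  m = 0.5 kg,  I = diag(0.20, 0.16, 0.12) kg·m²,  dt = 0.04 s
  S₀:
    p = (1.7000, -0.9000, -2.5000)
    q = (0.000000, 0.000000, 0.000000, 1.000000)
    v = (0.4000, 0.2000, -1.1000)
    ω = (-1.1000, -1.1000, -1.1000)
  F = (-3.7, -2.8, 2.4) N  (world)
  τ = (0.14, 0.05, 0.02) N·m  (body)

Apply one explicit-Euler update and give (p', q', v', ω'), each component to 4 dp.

a = (-7.4000, -5.6000, 4.8000)
p + v·dt = (1.7160, -0.8920, -2.5440)
v' = v + a·dt = (0.1040, -0.0240, -0.9080)
ω×(Iω) gyroscopic = (-0.0484, 0.0968, -0.0484)
(τ − ω×Iω)/I = (0.9420, -0.2925, 0.5700)
ω' = ω + α·dt = (-1.0623, -1.1117, -1.0772)
q⊗(0,ω) = (1.1000000, 1.1000000, -1.1000000, 0.0000000)
updated quaternion q' = (0.0220, 0.0220, -0.0220, 0.9993)

p' = (1.7160, -0.8920, -2.5440)
q' = (0.0220, 0.0220, -0.0220, 0.9993)
v' = (0.1040, -0.0240, -0.9080)
ω' = (-1.0623, -1.1117, -1.0772)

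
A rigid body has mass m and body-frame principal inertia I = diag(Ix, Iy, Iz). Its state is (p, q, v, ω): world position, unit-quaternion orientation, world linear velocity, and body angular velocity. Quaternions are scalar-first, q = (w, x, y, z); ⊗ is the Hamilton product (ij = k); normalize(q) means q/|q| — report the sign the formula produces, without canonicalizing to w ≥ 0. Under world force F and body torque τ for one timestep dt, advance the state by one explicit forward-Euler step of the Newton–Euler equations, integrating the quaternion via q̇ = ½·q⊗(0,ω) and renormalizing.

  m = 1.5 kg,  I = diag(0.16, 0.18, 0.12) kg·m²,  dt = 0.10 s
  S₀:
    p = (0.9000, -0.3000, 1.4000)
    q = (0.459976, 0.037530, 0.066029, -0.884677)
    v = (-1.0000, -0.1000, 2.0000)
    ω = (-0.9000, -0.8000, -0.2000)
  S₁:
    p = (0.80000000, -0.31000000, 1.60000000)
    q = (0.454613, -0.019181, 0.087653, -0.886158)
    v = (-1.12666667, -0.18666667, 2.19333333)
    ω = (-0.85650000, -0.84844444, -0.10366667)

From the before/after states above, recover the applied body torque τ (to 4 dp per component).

τ = (0.0600, -0.0800, 0.1300)

Δω = ω₁−ω₀ = (0.04350000, -0.04844444, 0.09633333)
I·α + gyro = (0.0600, -0.0800, 0.1300)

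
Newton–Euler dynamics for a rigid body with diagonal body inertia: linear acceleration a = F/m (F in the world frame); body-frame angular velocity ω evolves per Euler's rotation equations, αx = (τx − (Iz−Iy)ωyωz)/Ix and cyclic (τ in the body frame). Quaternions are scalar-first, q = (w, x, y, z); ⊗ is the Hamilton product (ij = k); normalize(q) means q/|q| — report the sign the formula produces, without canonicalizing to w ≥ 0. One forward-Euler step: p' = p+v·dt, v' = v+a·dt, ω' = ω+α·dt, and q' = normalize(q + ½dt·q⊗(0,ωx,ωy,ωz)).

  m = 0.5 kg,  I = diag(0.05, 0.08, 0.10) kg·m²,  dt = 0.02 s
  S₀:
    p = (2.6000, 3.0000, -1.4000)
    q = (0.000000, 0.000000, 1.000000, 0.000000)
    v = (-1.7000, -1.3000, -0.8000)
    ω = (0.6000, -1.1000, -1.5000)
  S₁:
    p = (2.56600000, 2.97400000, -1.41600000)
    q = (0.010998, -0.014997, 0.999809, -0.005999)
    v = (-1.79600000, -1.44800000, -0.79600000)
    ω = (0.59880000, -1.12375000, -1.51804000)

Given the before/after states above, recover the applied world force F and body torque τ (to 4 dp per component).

Δv = v₁−v₀ = (-0.09600000, -0.14800000, 0.00400000)
m·(v₁−v₀)/dt = (-2.4000, -3.7000, 0.1000)
ω₁ − ω₀ = (-0.00120000, -0.02375000, -0.01804000)
ω₀×(Iω₀) = (0.0330, 0.0450, -0.0198)
τ = I·(Δω/dt) + ω₀×(Iω₀) = (0.0300, -0.0500, -0.1100)

F = (-2.4000, -3.7000, 0.1000)
τ = (0.0300, -0.0500, -0.1100)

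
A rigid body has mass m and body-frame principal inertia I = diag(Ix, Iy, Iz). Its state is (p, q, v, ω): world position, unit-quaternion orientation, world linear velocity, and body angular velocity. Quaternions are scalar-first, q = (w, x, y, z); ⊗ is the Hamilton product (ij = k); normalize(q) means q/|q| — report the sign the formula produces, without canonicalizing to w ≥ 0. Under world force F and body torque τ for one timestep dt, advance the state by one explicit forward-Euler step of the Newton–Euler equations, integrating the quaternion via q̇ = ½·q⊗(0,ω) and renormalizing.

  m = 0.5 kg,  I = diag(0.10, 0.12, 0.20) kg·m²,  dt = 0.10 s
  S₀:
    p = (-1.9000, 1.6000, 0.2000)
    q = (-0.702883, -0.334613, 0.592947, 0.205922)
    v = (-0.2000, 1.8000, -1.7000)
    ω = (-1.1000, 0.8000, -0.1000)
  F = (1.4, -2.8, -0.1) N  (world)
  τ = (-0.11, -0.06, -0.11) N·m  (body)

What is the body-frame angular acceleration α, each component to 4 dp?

α = (-1.0360, -0.4083, -0.4620)

gyro term ω×Iω = (-0.0064, -0.0110, -0.0176)
α = I⁻¹(τ − ω×Iω) = (-1.0360, -0.4083, -0.4620)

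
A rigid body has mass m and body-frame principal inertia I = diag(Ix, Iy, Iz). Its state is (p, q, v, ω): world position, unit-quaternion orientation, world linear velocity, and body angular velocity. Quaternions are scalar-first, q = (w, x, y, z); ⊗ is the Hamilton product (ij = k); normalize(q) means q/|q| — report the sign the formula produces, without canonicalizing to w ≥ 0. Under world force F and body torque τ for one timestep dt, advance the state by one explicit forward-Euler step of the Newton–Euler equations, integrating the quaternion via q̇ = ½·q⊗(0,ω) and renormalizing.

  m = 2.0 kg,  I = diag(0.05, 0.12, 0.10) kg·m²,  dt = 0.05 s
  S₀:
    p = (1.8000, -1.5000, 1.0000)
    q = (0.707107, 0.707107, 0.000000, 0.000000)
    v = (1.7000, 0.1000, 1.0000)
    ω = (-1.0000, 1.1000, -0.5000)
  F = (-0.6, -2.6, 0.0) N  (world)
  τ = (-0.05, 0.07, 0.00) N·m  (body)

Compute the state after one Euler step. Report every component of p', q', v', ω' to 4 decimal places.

angular accel α = (-1.2200, 0.7917, 0.7700)
ω + α·dt = (-1.0610, 1.1396, -0.4615)
2q̇ = q⊗(0,ω) = (0.7071070, -0.7071070, 1.1313712, 0.4242642)
updated quaternion q' = (0.7242, 0.6889, 0.0283, 0.0106)
p + v·dt = (1.8850, -1.4950, 1.0500)
v' = v + a·dt = (1.6850, 0.0350, 1.0000)

p' = (1.8850, -1.4950, 1.0500)
q' = (0.7242, 0.6889, 0.0283, 0.0106)
v' = (1.6850, 0.0350, 1.0000)
ω' = (-1.0610, 1.1396, -0.4615)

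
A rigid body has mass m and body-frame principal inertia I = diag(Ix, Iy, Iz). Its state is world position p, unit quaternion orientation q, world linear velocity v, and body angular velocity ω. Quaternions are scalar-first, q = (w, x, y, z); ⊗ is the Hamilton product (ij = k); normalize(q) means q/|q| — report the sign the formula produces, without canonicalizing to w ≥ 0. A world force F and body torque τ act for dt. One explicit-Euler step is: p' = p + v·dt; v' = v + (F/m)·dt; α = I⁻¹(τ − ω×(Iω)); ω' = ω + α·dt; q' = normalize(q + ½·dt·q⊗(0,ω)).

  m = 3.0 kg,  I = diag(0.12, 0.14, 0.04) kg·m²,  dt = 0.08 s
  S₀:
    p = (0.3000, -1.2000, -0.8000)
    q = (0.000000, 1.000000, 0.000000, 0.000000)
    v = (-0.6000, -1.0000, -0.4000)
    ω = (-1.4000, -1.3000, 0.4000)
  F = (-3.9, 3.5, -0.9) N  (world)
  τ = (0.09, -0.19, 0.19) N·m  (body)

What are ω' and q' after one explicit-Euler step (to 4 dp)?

(τ − ω×Iω)/I = (0.3167, -1.0371, 3.8400)
new body rate ω' = (-1.3747, -1.3830, 0.7072)
q⊗(0,ω) = (1.4000000, 0.0000000, -0.4000000, -1.3000000)
updated quaternion q' = (0.0558, 0.9970, -0.0160, -0.0518)

ω' = (-1.3747, -1.3830, 0.7072)
q' = (0.0558, 0.9970, -0.0160, -0.0518)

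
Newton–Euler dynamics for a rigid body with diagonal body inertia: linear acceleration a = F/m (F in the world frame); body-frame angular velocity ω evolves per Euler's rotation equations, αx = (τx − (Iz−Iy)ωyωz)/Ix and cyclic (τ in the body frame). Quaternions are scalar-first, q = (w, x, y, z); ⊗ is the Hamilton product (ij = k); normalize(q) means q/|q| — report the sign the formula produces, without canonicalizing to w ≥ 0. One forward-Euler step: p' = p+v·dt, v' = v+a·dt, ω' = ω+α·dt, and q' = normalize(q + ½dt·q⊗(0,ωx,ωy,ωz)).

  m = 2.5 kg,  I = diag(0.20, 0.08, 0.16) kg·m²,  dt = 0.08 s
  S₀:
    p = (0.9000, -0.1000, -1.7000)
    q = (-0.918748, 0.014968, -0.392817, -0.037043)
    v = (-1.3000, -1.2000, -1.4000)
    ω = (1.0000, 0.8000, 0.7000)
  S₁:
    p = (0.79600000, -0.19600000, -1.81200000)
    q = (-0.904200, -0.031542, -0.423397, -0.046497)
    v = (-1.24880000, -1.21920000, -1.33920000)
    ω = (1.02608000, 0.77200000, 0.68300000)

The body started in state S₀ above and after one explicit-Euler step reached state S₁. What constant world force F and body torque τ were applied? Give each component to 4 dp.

rate change Δω = (0.02608000, -0.02800000, -0.01700000)
I·α + gyro = (0.1100, 0.0000, -0.1300)
Δv = v₁−v₀ = (0.05120000, -0.01920000, 0.06080000)
applied force F = (1.6000, -0.6000, 1.9000)

F = (1.6000, -0.6000, 1.9000)
τ = (0.1100, 0.0000, -0.1300)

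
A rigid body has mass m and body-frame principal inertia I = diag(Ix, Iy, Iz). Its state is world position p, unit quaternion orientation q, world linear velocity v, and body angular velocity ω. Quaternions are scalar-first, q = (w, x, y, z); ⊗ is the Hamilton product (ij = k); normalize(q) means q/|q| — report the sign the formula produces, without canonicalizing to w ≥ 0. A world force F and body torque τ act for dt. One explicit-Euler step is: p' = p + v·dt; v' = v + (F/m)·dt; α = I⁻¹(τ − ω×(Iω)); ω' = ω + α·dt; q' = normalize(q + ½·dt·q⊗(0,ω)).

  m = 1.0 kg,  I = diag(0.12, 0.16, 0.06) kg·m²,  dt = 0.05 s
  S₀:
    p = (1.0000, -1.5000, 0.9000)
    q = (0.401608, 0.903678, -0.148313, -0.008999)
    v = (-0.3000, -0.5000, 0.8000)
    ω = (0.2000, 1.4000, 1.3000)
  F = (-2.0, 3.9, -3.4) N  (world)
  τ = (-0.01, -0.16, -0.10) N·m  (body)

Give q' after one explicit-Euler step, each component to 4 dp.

Hamilton product q⊗(0,ω) = (0.0386013, -0.0998867, -0.6143300, 1.8169022)
q + ½dt·q⊗(0,ω), renormalized = (0.4021, 0.9001, -0.1635, 0.0364)

q' = (0.4021, 0.9001, -0.1635, 0.0364)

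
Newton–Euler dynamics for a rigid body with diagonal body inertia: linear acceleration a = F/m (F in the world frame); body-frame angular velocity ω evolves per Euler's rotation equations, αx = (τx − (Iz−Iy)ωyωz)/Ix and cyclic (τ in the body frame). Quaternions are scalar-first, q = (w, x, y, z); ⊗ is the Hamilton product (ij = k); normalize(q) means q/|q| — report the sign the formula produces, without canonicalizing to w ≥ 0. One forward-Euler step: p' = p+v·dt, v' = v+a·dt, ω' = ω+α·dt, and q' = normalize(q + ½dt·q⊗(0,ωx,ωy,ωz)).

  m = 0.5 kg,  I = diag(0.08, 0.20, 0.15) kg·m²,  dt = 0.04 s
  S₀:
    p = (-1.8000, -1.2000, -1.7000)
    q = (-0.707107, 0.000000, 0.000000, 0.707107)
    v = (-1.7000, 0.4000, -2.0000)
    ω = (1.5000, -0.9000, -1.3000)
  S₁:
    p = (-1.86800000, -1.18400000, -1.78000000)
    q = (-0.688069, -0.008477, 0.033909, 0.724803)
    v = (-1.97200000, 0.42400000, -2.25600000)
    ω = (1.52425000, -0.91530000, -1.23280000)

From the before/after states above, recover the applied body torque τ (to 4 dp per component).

τ = (-0.0100, 0.0600, 0.0900)

rate change Δω = (0.02425000, -0.01530000, 0.06720000)
precession coupling = (-0.0585, 0.1365, -0.1620)
τ = I·(Δω/dt) + ω₀×(Iω₀) = (-0.0100, 0.0600, 0.0900)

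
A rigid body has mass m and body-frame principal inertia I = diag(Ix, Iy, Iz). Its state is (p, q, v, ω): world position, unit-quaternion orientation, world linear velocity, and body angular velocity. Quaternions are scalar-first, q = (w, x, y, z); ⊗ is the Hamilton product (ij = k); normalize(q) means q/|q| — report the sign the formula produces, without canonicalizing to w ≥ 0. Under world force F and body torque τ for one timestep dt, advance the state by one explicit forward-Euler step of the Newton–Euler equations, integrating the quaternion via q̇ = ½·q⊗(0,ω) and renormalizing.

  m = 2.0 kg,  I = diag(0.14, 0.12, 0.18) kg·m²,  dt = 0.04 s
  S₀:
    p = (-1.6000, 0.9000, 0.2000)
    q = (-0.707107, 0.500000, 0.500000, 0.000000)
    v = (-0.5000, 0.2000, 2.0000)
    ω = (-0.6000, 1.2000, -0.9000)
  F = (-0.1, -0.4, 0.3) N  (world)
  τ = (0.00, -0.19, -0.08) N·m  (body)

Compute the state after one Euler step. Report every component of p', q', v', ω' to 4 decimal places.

p' = (-1.6200, 0.9080, 0.2800)
q' = (-0.7127, 0.4992, 0.4918, 0.0307)
v' = (-0.5020, 0.1920, 2.0060)
ω' = (-0.5815, 1.1439, -0.9210)

a = (-0.0500, -0.2000, 0.1500)
p' = p + v·dt = (-1.6200, 0.9080, 0.2800)
v + (F/m)dt = (-0.5020, 0.1920, 2.0060)
angular accel α = (0.4629, -1.4033, -0.5244)
ω + α·dt = (-0.5815, 1.1439, -0.9210)
2q̇ = q⊗(0,ω) = (-0.3000000, -0.0257358, -0.3985284, 1.5363963)
q' = normalize(q + ½dt·q⊗(0,ω)) = (-0.7127, 0.4992, 0.4918, 0.0307)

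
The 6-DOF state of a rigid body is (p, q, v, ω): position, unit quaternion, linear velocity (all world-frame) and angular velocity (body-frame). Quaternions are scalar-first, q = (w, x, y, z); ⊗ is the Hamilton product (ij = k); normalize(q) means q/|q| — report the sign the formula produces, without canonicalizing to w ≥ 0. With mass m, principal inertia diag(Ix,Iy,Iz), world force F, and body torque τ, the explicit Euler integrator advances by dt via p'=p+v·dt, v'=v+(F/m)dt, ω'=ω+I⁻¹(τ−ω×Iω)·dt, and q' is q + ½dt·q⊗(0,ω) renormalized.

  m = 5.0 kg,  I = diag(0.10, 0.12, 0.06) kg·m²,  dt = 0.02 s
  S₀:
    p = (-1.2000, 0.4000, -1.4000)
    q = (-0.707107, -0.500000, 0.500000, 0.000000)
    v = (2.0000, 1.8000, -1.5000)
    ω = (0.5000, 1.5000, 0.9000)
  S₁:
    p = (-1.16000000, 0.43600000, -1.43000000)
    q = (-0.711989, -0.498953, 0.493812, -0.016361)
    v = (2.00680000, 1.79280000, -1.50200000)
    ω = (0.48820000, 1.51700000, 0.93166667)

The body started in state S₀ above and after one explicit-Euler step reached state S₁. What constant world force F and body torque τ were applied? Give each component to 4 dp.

Δv = v₁−v₀ = (0.00680000, -0.00720000, -0.00200000)
F = m·Δv/dt = (1.7000, -1.8000, -0.5000)
ω₁ − ω₀ = (-0.01180000, 0.01700000, 0.03166667)
applied torque τ = (-0.1400, 0.1200, 0.1100)

F = (1.7000, -1.8000, -0.5000)
τ = (-0.1400, 0.1200, 0.1100)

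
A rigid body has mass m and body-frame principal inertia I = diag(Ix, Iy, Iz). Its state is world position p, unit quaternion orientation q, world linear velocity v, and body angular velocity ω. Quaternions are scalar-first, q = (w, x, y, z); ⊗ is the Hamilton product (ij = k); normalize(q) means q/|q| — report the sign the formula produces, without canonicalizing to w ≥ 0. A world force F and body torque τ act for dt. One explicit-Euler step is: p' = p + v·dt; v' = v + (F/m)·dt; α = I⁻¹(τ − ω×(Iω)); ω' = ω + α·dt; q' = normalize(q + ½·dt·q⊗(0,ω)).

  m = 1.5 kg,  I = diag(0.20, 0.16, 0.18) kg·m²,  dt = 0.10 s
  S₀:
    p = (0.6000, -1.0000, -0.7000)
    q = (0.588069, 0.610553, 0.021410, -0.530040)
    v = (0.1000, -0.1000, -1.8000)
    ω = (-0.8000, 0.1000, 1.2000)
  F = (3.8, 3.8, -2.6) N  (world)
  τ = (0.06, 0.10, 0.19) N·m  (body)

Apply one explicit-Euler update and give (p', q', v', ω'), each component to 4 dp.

precession coupling ω×(Iω) = (0.0024, -0.0192, 0.0032)
(τ − ω×Iω)/I = (0.2880, 0.7450, 1.0378)
new body rate ω' = (-0.7712, 0.1745, 1.3038)
q⊗(0,ω) = (1.1223494, -0.3917592, -0.2498247, 0.7838661)
q + ½dt·q⊗(0,ω), renormalized = (0.6425, 0.5894, 0.0089, -0.4896)
new position p' = (0.6100, -1.0100, -0.8800)
v' = v + a·dt = (0.3533, 0.1533, -1.9733)

p' = (0.6100, -1.0100, -0.8800)
q' = (0.6425, 0.5894, 0.0089, -0.4896)
v' = (0.3533, 0.1533, -1.9733)
ω' = (-0.7712, 0.1745, 1.3038)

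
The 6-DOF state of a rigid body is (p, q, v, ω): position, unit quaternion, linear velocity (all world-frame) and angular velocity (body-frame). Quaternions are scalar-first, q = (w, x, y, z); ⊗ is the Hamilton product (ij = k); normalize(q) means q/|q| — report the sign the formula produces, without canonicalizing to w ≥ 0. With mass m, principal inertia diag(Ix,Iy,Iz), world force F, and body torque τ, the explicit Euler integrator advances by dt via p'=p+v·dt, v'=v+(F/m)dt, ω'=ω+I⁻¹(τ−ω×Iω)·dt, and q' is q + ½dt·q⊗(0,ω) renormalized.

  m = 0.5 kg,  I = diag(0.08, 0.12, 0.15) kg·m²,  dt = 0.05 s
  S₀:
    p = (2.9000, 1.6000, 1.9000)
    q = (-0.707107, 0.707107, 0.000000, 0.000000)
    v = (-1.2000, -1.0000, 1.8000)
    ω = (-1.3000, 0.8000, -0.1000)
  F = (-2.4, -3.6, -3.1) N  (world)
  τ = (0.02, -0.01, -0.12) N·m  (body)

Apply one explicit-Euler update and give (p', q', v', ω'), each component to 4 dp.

p' = (2.8400, 1.5500, 1.9900)
q' = (-0.6836, 0.7296, -0.0124, 0.0159)
v' = (-1.4400, -1.3600, 1.4900)
ω' = (-1.2860, 0.7996, -0.1261)

(τ − ω×Iω)/I = (0.2800, -0.0075, -0.5227)
ω' = ω + α·dt = (-1.2860, 0.7996, -0.1261)
q⊗(0,ω) = (0.9192391, 0.9192391, -0.4949749, 0.6363963)
updated quaternion q' = (-0.6836, 0.7296, -0.0124, 0.0159)
linear accel F/m = (-4.8000, -7.2000, -6.2000)
p' = p + v·dt = (2.8400, 1.5500, 1.9900)
v' = v + a·dt = (-1.4400, -1.3600, 1.4900)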